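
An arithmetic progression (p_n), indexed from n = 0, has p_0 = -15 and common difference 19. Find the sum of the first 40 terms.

p_n = -15 + (n - 0)·19.
p_{39} = 726; S = 40·(-15 + 726)/2 = 14220.

14220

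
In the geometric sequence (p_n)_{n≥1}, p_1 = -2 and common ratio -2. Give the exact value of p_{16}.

65536

p_n = (-2)·(-2)^(n-1).
p_{16} = (-2)·(-2)^15 = 65536.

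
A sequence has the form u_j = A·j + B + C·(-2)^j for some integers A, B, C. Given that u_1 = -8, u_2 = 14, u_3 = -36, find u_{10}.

4078

Plug in j = 1, 2, 3: A + B - 2C = -8; 2A + B + 4C = 14; 3A + B - 8C = -36.
Subtracting the first from the second: A + 6C = 22.
Subtracting the second from the third: A - 12C = -50.
Solving: C = 4, A = -2, then B = 2.
So u_j = -2·j + 2 + 4·(-2)^j; at j=10 this is 4078.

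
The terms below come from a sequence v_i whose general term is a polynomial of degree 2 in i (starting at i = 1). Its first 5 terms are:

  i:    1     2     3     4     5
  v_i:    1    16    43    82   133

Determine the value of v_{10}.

568

1st diffs: 15, 27, 39, 51.
2nd diffs: 12, 12, 12 (constant).
Newton forward-difference form: v_i = 1 + 15·C(i-1,1) + 12·C(i-1,2).
At i = 10: i-1 = 9, so v_{10} = 1 + 135 + 432 = 568.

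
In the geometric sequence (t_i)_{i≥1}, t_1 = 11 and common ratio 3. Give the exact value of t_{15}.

52612659

t_i = 11·3^(i-1).
t_{15} = 11·3^14 = 52612659.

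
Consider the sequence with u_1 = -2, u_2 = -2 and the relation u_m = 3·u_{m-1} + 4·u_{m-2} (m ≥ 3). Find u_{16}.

-858993458

u_3 = -14;  u_4 = -50;  u_5 = -206;  …;  u_{13} = -13421774;  u_{14} = -53687090;  u_{15} = -214748366;  u_{16} = -858993458.
(Characteristic roots are 4 and -1.)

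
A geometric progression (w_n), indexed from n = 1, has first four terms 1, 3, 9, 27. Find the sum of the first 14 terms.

Common ratio r = 3.
w_n = 1·3^(n-1).
S = 1·(3^14 - 1)/(3 - 1) = 1·(4782969 - 1)/(2) = 2391484.

2391484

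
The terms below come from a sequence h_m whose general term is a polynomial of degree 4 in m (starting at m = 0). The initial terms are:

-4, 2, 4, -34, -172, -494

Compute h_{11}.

-14018

1st diffs: 6, 2, -38, -138, -322.
2nd diffs: -4, -40, -100, -184.
3rd diffs: -36, -60, -84.
4th diffs: -24, -24 (constant).
Newton forward-difference form: h_m = -4 + 6·C(m,1) + (-4)·C(m,2) + (-36)·C(m,3) + (-24)·C(m,4).
At m = 11: m = 11, so h_{11} = -4 + 66 - 220 - 5940 - 7920 = -14018.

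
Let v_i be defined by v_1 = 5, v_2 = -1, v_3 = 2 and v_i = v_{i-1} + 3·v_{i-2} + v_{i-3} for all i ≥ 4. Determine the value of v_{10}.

767

Step forward from the initial values:
v_4 = 4;  v_5 = 9;  v_6 = 23;  v_7 = 54;  v_8 = 132;  v_9 = 317;  v_{10} = 767.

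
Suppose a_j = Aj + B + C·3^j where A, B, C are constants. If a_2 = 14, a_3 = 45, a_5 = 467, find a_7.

Plug in j = 2, 3, 5: 2A + B + 9C = 14; 3A + B + 27C = 45; 5A + B + 243C = 467.
Subtracting the first from the second: A + 18C = 31.
Subtracting the second from the third: 2A + 216C = 422.
Solving: C = 2, A = -5, then B = 6.
So a_j = -5·j + 6 + 2·3^j; at j=7 this is 4345.

4345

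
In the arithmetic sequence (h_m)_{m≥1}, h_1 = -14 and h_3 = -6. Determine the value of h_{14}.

Common difference d = (-6 - (-14)) / (3 - 1) = 4.
h_m = -14 + (m - 1)·4.
h_{14} = -14 + 13·4 = 38.

38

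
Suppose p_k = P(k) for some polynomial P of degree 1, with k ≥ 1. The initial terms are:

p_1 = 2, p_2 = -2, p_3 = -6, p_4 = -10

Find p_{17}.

1st diffs: -4, -4, -4 (constant).
So p_k = -4k + 6.
Evaluating at k = 17 gives p_{17} = -62.

-62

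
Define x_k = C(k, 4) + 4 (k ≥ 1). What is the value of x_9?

C(9, 4) = 126, so x_9 = 130.

130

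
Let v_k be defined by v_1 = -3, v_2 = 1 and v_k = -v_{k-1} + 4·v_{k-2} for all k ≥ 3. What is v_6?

Compute successive terms:
v_3 = -13  v_4 = 17  v_5 = -69  v_6 = 137.

137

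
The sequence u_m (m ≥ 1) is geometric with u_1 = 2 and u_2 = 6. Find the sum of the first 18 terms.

Common ratio r = 3.
u_m = 2·3^(m-1).
S = 2·(3^18 - 1)/(3 - 1) = 2·(387420489 - 1)/(2) = 387420488.

387420488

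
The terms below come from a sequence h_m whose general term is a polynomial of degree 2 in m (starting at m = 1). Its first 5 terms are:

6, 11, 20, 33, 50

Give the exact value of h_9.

1st diffs: 5, 9, 13, 17.
2nd diffs: 4, 4, 4 (constant).
Newton forward-difference form: h_m = 6 + 5·C(m-1,1) + 4·C(m-1,2).
At m = 9: m-1 = 8, so h_9 = 6 + 40 + 112 = 158.

158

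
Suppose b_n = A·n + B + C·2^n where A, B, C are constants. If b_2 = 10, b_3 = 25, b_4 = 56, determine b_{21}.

The three given values yield: 2A + B + 4C = 10; 3A + B + 8C = 25; 4A + B + 16C = 56.
Subtracting the first from the second: A + 4C = 15.
Subtracting the second from the third: A + 8C = 31.
Solving: C = 4, A = -1, then B = -4.
Hence b_{21} = -1·21 + (-4) + 4·2097152 = 8388583.

8388583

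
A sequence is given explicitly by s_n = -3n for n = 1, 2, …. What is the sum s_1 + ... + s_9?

-135

Over n = 1..9: Σn = 45.
Total = (-3)·45 = -135.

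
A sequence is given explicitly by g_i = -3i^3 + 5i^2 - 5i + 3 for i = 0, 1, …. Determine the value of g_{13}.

g_{13} = -3·13^3 + 5·13^2 - 5·13 + 3 = -5808.

-5808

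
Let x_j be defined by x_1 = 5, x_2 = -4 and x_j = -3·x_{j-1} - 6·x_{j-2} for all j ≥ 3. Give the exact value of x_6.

-90

Applying the relation repeatedly:
x_3 = -18, x_4 = 78, x_5 = -126, x_6 = -90.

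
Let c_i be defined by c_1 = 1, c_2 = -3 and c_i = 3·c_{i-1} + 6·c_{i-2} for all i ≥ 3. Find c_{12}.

-3163131

Applying the relation repeatedly:
c_3 = -3, c_4 = -27, c_5 = -99, c_6 = -459, c_7 = -1971, c_8 = -8667, c_9 = -37827, c_{10} = -165483, c_{11} = -723411, c_{12} = -3163131.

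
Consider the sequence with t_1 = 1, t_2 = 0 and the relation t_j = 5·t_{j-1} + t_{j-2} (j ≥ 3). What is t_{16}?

1923838285

Iterate the recurrence:
t_3 = 1; t_4 = 5; t_5 = 26; …; t_{13} = 13741001; t_{14} = 71351280; t_{15} = 370497401; t_{16} = 1923838285.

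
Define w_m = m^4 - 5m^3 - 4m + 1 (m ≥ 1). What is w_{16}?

44993

w_{16} = 1·16^4 - 5·16^3 - 4·16 + 1 = 44993.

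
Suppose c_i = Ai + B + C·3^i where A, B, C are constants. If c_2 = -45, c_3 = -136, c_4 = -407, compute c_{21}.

-52301766034

The three given values yield: 2A + B + 9C = -45; 3A + B + 27C = -136; 4A + B + 81C = -407.
Subtracting the first from the second: A + 18C = -91.
Subtracting the second from the third: A + 54C = -271.
Solving: C = -5, A = -1, then B = 2.
Hence c_{21} = -1·21 + 2 + (-5)·10460353203 = -52301766034.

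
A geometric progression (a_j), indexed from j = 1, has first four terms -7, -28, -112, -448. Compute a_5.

Common ratio r = 4.
a_j = (-7)·4^(j-1).
a_5 = (-7)·4^4 = -1792.

-1792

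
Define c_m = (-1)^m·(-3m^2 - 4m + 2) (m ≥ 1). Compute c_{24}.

-1822

(-1)^24 = 1; -3m^2 - 4m + 2 at m=24 is -1822; so c_{24} = -1822.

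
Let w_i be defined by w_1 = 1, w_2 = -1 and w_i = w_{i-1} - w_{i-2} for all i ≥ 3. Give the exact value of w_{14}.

Step forward from the initial values:
w_3 = -2; w_4 = -1; w_5 = 1; …; w_{11} = 1; w_{12} = 2; w_{13} = 1; w_{14} = -1.

-1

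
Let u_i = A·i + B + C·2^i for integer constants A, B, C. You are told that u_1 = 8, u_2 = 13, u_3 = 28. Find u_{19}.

Plug in i = 1, 2, 3: A + B + 2C = 8; 2A + B + 4C = 13; 3A + B + 8C = 28.
Subtracting the first from the second: A + 2C = 5.
Subtracting the second from the third: A + 4C = 15.
Solving: C = 5, A = -5, then B = 3.
Hence u_{19} = -5·19 + 3 + 5·524288 = 2621348.

2621348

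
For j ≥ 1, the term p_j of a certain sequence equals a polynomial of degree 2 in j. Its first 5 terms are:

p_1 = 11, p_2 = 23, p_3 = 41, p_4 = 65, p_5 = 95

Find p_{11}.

401

1st diffs: 12, 18, 24, 30.
2nd diffs: 6, 6, 6 (constant).
Newton forward-difference form: p_j = 11 + 12·C(j-1,1) + 6·C(j-1,2).
At j = 11: j-1 = 10, so p_{11} = 11 + 120 + 270 = 401.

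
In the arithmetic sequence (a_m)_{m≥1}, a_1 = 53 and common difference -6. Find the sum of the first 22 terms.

a_m = 53 + (m - 1)·(-6).
a_{22} = -73; S = 22·(53 + (-73))/2 = -220.

-220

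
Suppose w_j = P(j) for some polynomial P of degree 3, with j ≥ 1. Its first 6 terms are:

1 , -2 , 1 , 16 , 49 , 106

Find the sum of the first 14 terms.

7931

1st diffs: -3, 3, 15, 33, 57.
2nd diffs: 6, 12, 18, 24.
3rd diffs: 6, 6, 6 (constant).
So w_j = j^3 - 3j^2 - j + 4.
Continuing: …, 193, 316, 481, 694, …, w_{14} = 2146.
Summing j = 1..14 (14 terms) gives 7931.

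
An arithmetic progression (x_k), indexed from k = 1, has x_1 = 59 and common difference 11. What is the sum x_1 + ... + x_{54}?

18927

x_k = 59 + (k - 1)·11.
x_{54} = 642; S = 54·(59 + 642)/2 = 18927.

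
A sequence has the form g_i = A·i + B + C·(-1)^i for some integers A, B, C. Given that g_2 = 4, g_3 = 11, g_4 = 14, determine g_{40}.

194

The three given values yield: 2A + B + C = 4; 3A + B - C = 11; 4A + B + C = 14.
Subtracting the first from the second: A - 2C = 7.
Subtracting the second from the third: A + 2C = 3.
Solving: C = -1, A = 5, then B = -5.
So g_i = 5·i + (-5) + (-1)·(-1)^i; at i=40 this is 194.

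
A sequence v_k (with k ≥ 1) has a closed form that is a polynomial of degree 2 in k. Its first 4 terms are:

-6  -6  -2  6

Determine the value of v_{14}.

306

1st diffs: 0, 4, 8.
2nd diffs: 4, 4 (constant).
So v_k = 2k^2 - 6k - 2.
Evaluating at k = 14 gives v_{14} = 306.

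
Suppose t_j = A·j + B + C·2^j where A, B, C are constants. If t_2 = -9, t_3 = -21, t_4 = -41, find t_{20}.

Plug in j = 2, 3, 4: 2A + B + 4C = -9; 3A + B + 8C = -21; 4A + B + 16C = -41.
Subtracting the first from the second: A + 4C = -12.
Subtracting the second from the third: A + 8C = -20.
Solving: C = -2, A = -4, then B = 7.
So t_j = -4·j + 7 + (-2)·2^j; at j=20 this is -2097225.

-2097225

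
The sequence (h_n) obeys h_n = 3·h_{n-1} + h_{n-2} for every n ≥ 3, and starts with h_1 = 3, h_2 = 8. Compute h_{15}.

45407907

Applying the relation repeatedly:
h_3 = 27; h_4 = 89; h_5 = 294; …; h_{12} = 1260359; h_{13} = 4162683; h_{14} = 13748408; h_{15} = 45407907.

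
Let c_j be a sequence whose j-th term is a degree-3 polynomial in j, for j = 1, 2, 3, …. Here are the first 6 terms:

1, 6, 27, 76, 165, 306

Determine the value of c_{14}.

1st diffs: 5, 21, 49, 89, 141.
2nd diffs: 16, 28, 40, 52.
3rd diffs: 12, 12, 12 (constant).
So c_j = 2j^3 - 4j^2 + 3j.
Evaluating at j = 14 gives c_{14} = 4746.

4746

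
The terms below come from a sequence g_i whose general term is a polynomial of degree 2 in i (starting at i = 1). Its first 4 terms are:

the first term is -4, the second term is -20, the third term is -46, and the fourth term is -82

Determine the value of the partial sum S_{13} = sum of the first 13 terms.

-4160

1st diffs: -16, -26, -36.
2nd diffs: -10, -10 (constant).
Newton forward-difference form: g_i = -4 + (-16)·C(i-1,1) + (-10)·C(i-1,2).
Continuing: …, -128, -184, -250, -326, …, g_{13} = -856.
Summing i = 1..13 (13 terms) gives -4160.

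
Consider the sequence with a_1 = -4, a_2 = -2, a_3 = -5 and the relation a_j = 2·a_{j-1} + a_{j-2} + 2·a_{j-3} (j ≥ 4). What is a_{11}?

Applying the relation repeatedly:
a_4 = -20, a_5 = -49, a_6 = -128, a_7 = -345, a_8 = -916, a_9 = -2433, a_{10} = -6472, a_{11} = -17209.

-17209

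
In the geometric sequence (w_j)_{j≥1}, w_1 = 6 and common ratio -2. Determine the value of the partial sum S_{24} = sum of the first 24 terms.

w_j = 6·(-2)^(j-1).
S = 6·((-2)^24 - 1)/(-2 - 1) = 6·(16777216 - 1)/(-3) = -33554430.

-33554430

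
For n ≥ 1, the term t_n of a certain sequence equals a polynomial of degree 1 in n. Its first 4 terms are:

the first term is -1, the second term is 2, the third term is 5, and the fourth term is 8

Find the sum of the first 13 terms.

1st diffs: 3, 3, 3 (constant).
So t_n = 3n - 4.
Continuing: …, 11, 14, 17, 20, …, t_{13} = 35.
Summing n = 1..13 (13 terms) gives 221.

221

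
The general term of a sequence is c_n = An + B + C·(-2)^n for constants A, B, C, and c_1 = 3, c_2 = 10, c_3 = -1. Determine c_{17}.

-131051

The three given values yield: A + B - 2C = 3; 2A + B + 4C = 10; 3A + B - 8C = -1.
Subtracting the first from the second: A + 6C = 7.
Subtracting the second from the third: A - 12C = -11.
Solving: C = 1, A = 1, then B = 4.
Therefore c_{17} = 17 + 4 + 1·(-131072) = -131051.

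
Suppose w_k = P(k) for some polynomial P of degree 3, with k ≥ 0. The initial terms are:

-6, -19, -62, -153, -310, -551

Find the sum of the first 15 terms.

1st diffs: -13, -43, -91, -157, -241.
2nd diffs: -30, -48, -66, -84.
3rd diffs: -18, -18, -18 (constant).
So w_k = -3k^3 - 6k^2 - 4k - 6.
Continuing: …, -894, -1357, -1958, -2715, …, w_{14} = -9470.
Summing k = 0..14 (15 terms) gives -39675.

-39675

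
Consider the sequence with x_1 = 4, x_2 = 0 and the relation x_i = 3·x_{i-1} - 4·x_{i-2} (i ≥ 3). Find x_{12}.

-10032

Applying the relation repeatedly:
x_3 = -16, x_4 = -48, x_5 = -80, x_6 = -48, x_7 = 176, x_8 = 720, x_9 = 1456, x_{10} = 1488, x_{11} = -1360, x_{12} = -10032.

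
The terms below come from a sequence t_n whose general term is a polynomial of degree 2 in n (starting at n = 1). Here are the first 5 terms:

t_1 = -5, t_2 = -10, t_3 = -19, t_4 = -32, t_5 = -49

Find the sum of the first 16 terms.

1st diffs: -5, -9, -13, -17.
2nd diffs: -4, -4, -4 (constant).
Newton forward-difference form: t_n = -5 + (-5)·C(n-1,1) + (-4)·C(n-1,2).
Continuing: …, -70, -95, -124, -157, …, t_{16} = -500.
Summing n = 1..16 (16 terms) gives -2920.

-2920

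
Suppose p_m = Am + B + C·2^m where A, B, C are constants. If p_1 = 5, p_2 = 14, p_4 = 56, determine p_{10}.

3098

The three given values yield: A + B + 2C = 5; 2A + B + 4C = 14; 4A + B + 16C = 56.
Subtracting the first from the second: A + 2C = 9.
Subtracting the second from the third: 2A + 12C = 42.
Solving: C = 3, A = 3, then B = -4.
So p_m = 3·m + (-4) + 3·2^m; at m=10 this is 3098.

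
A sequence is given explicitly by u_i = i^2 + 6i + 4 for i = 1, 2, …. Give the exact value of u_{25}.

779

u_{25} = 1·25^2 + 6·25 + 4 = 779.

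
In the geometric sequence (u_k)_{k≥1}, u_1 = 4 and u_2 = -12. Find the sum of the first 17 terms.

129140164

Common ratio r = -3.
u_k = 4·(-3)^(k-1).
S = 4·((-3)^17 - 1)/(-3 - 1) = 4·(-129140163 - 1)/(-4) = 129140164.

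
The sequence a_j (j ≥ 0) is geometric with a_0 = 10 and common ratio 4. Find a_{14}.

2684354560

a_j = 10·4^(j-0).
a_{14} = 10·4^14 = 2684354560.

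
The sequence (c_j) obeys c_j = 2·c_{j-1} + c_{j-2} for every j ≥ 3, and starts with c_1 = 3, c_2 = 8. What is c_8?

Step forward from the initial values:
c_3 = 19;  c_4 = 46;  c_5 = 111;  c_6 = 268;  c_7 = 647;  c_8 = 1562.

1562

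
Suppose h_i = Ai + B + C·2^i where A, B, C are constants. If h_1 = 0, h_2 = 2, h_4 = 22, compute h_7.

240

The three given values yield: A + B + 2C = 0; 2A + B + 4C = 2; 4A + B + 16C = 22.
Subtracting the first from the second: A + 2C = 2.
Subtracting the second from the third: 2A + 12C = 20.
Solving: C = 2, A = -2, then B = -2.
So h_i = -2·i + (-2) + 2·2^i; at i=7 this is 240.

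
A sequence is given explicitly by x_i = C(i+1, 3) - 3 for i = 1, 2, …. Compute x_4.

7

C(5, 3) = 10, so x_4 = 7.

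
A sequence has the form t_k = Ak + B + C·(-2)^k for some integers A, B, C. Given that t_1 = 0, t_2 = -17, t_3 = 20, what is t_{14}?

Plug in k = 1, 2, 3: A + B - 2C = 0; 2A + B + 4C = -17; 3A + B - 8C = 20.
Subtracting the first from the second: A + 6C = -17.
Subtracting the second from the third: A - 12C = 37.
Solving: C = -3, A = 1, then B = -7.
So t_k = 1·k + (-7) + (-3)·(-2)^k; at k=14 this is -49145.

-49145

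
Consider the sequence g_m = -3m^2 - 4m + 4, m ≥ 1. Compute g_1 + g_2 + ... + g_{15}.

-4140

Over m = 1..15: Σm = 120, Σm² = 1240.
Total = (-3)·1240 + (-4)·120 + (4)·15 = -4140.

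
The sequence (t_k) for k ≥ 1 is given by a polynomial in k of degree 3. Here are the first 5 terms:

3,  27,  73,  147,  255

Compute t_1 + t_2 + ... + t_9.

3495

1st diffs: 24, 46, 74, 108.
2nd diffs: 22, 28, 34.
3rd diffs: 6, 6 (constant).
So t_k = k^3 + 5k^2 + 2k - 5.
Continuing: 403, 597, 843, 1147.
Summing k = 1..9 (9 terms) gives 3495.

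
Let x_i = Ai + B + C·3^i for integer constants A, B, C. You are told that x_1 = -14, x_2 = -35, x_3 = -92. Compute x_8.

-19709

Plug in i = 1, 2, 3: A + B + 3C = -14; 2A + B + 9C = -35; 3A + B + 27C = -92.
Subtracting the first from the second: A + 6C = -21.
Subtracting the second from the third: A + 18C = -57.
Solving: C = -3, A = -3, then B = -2.
Hence x_8 = -3·8 + (-2) + (-3)·6561 = -19709.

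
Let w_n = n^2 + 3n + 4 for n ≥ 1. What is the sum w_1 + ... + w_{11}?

Over n = 1..11: Σn = 66, Σn² = 506.
Total = (1)·506 + (3)·66 + (4)·11 = 748.

748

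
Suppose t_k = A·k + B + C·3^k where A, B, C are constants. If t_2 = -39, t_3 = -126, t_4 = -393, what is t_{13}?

-7971576

The three given values yield: 2A + B + 9C = -39; 3A + B + 27C = -126; 4A + B + 81C = -393.
Subtracting the first from the second: A + 18C = -87.
Subtracting the second from the third: A + 54C = -267.
Solving: C = -5, A = 3, then B = 0.
Therefore t_{13} = 39 + 0 + (-5)·1594323 = -7971576.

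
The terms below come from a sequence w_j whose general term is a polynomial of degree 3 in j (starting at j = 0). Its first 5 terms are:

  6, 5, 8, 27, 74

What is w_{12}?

2898

1st diffs: -1, 3, 19, 47.
2nd diffs: 4, 16, 28.
3rd diffs: 12, 12 (constant).
So w_j = 2j^3 - 4j^2 + j + 6.
Evaluating at j = 12 gives w_{12} = 2898.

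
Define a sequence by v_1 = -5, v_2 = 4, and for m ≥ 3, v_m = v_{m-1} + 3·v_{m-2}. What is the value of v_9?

Applying the relation repeatedly:
v_3 = -11;  v_4 = 1;  v_5 = -32;  v_6 = -29;  v_7 = -125;  v_8 = -212;  v_9 = -587.

-587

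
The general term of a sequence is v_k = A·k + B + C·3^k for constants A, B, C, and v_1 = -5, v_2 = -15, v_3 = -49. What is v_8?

-13107

Write the equations: A + B + 3C = -5; 2A + B + 9C = -15; 3A + B + 27C = -49.
Subtracting the first from the second: A + 6C = -10.
Subtracting the second from the third: A + 18C = -34.
Solving: C = -2, A = 2, then B = -1.
Hence v_8 = 2·8 + (-1) + (-2)·6561 = -13107.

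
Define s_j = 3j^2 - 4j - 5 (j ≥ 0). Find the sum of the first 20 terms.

Over j = 0..19: Σj = 190, Σj² = 2470.
Total = (3)·2470 + (-4)·190 + (-5)·20 = 6550.

6550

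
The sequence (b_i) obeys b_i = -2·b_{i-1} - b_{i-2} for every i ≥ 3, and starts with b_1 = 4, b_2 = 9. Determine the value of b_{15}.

Applying the relation repeatedly:
b_3 = -22  b_4 = 35  b_5 = -48  …  b_{12} = 139  b_{13} = -152  b_{14} = 165  b_{15} = -178.
(Characteristic roots are -1 and -1.)

-178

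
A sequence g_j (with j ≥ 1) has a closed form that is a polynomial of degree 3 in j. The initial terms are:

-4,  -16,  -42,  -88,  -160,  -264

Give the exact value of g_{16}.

1st diffs: -12, -26, -46, -72, -104.
2nd diffs: -14, -20, -26, -32.
3rd diffs: -6, -6, -6 (constant).
Newton forward-difference form: g_j = -4 + (-12)·C(j-1,1) + (-14)·C(j-1,2) + (-6)·C(j-1,3).
At j = 16: j-1 = 15, so g_{16} = -4 - 180 - 1470 - 2730 = -4384.

-4384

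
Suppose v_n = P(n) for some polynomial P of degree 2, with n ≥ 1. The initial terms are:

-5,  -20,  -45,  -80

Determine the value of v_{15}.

-1125

1st diffs: -15, -25, -35.
2nd diffs: -10, -10 (constant).
So v_n = -5n^2.
Evaluating at n = 15 gives v_{15} = -1125.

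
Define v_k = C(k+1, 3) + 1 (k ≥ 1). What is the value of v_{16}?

C(17, 3) = 680, so v_{16} = 681.

681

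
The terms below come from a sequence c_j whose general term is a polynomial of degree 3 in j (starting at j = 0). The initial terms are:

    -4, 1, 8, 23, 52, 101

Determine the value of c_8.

1st diffs: 5, 7, 15, 29, 49.
2nd diffs: 2, 8, 14, 20.
3rd diffs: 6, 6, 6 (constant).
So c_j = j^3 - 2j^2 + 6j - 4.
Evaluating at j = 8 gives c_8 = 428.

428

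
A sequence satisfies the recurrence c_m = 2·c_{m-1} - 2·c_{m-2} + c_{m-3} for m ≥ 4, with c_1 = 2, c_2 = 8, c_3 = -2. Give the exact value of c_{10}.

-18

Step forward from the initial values:
c_4 = -18; c_5 = -24; c_6 = -14; c_7 = 2; c_8 = 8; c_9 = -2; c_{10} = -18.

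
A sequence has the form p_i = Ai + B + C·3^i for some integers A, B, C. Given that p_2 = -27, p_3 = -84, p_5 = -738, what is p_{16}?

-129140205

Write the equations: 2A + B + 9C = -27; 3A + B + 27C = -84; 5A + B + 243C = -738.
Subtracting the first from the second: A + 18C = -57.
Subtracting the second from the third: 2A + 216C = -654.
Solving: C = -3, A = -3, then B = 6.
So p_i = -3·i + 6 + (-3)·3^i; at i=16 this is -129140205.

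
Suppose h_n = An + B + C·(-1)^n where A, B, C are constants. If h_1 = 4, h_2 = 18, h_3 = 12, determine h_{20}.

90

At n = 1, 2, 3: A + B - C = 4; 2A + B + C = 18; 3A + B - C = 12.
Subtracting the first from the second: A + 2C = 14.
Subtracting the second from the third: A - 2C = -6.
Solving: C = 5, A = 4, then B = 5.
So h_n = 4·n + 5 + 5·(-1)^n; at n=20 this is 90.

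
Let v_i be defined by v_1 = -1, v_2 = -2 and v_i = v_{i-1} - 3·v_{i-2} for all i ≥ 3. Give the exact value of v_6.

-17

Compute successive terms:
v_3 = 1;  v_4 = 7;  v_5 = 4;  v_6 = -17.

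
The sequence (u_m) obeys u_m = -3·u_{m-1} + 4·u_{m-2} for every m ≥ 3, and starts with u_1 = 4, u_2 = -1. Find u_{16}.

-1073741821

Compute successive terms:
u_3 = 19, u_4 = -61, u_5 = 259, …, u_{13} = 16777219, u_{14} = -67108861, u_{15} = 268435459, u_{16} = -1073741821.
(Characteristic roots are 1 and -4.)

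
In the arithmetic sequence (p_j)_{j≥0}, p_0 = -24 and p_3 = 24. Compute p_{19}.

Common difference d = (24 - (-24)) / (3 - 0) = 16.
p_j = -24 + (j - 0)·16.
p_{19} = -24 + 19·16 = 280.

280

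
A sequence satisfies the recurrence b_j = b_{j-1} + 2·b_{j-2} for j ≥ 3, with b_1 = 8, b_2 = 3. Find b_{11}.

3759

Step forward from the initial values:
b_3 = 19;  b_4 = 25;  b_5 = 63;  b_6 = 113;  b_7 = 239;  b_8 = 465;  b_9 = 943;  b_{10} = 1873;  b_{11} = 3759.
(Characteristic roots are 2 and -1.)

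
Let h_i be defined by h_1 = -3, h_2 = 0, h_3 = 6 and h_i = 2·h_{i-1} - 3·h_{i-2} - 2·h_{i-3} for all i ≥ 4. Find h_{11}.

2586

Iterate the recurrence:
h_4 = 18  h_5 = 18  h_6 = -30  h_7 = -150  h_8 = -246  h_9 = 18  h_{10} = 1074  h_{11} = 2586.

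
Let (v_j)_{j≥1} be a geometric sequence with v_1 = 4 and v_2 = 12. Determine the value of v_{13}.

Common ratio r = 3.
v_j = 4·3^(j-1).
v_{13} = 4·3^12 = 2125764.

2125764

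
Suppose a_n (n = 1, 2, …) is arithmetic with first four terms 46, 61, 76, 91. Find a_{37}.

Common difference d = 15.
a_n = 46 + (n - 1)·15.
a_{37} = 46 + 36·15 = 586.

586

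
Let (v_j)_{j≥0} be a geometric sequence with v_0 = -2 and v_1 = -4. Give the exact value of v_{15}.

-65536

Common ratio r = 2.
v_j = (-2)·2^(j-0).
v_{15} = (-2)·2^15 = -65536.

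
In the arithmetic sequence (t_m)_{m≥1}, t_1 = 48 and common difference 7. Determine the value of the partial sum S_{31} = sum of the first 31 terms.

t_m = 48 + (m - 1)·7.
t_{31} = 258; S = 31·(48 + 258)/2 = 4743.

4743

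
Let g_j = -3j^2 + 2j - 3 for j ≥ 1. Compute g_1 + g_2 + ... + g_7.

-385

Over j = 1..7: Σj = 28, Σj² = 140.
Total = (-3)·140 + (2)·28 + (-3)·7 = -385.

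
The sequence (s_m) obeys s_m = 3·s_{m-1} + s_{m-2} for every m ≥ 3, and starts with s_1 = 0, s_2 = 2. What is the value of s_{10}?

Step forward from the initial values:
s_3 = 6; s_4 = 20; s_5 = 66; s_6 = 218; s_7 = 720; s_8 = 2378; s_9 = 7854; s_{10} = 25940.

25940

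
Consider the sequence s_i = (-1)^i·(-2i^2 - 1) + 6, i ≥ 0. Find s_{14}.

(-1)^14 = 1; -2i^2 - 1 at i=14 is -393; so s_{14} = -387.

-387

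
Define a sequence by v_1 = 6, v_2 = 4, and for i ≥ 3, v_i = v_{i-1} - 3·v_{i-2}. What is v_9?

Iterate the recurrence:
v_3 = -14; v_4 = -26; v_5 = 16; v_6 = 94; v_7 = 46; v_8 = -236; v_9 = -374.

-374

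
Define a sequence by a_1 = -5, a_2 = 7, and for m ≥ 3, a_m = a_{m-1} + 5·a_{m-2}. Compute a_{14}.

Step forward from the initial values:
a_3 = -18; a_4 = 17; a_5 = -73; …; a_{11} = -13813; a_{12} = -31428; a_{13} = -100493; a_{14} = -257633.

-257633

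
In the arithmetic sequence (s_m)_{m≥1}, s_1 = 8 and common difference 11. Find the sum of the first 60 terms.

19950

s_m = 8 + (m - 1)·11.
s_{60} = 657; S = 60·(8 + 657)/2 = 19950.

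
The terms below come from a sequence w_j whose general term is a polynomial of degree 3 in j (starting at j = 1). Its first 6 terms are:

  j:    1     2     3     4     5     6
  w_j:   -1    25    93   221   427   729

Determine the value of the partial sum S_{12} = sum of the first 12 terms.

1st diffs: 26, 68, 128, 206, 302.
2nd diffs: 42, 60, 78, 96.
3rd diffs: 18, 18, 18 (constant).
Newton forward-difference form: w_j = -1 + 26·C(j-1,1) + 42·C(j-1,2) + 18·C(j-1,3).
Continuing: …, 1145, 1693, 2391, 3257, …, w_{12} = 5565.
Summing j = 1..12 (12 terms) gives 19854.

19854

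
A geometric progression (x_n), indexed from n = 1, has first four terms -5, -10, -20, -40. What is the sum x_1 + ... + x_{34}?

Common ratio r = 2.
x_n = (-5)·2^(n-1).
S = (-5)·(2^34 - 1)/(2 - 1) = (-5)·(17179869184 - 1)/(1) = -85899345915.

-85899345915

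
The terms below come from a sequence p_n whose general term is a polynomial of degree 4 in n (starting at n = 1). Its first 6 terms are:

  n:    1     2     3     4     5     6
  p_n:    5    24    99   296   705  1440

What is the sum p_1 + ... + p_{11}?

43208

1st diffs: 19, 75, 197, 409, 735.
2nd diffs: 56, 122, 212, 326.
3rd diffs: 66, 90, 114.
4th diffs: 24, 24 (constant).
So p_n = n^4 + n^3 - 3n^2 + 6n.
Continuing: …, 2639, 4464, 7101, 10760, …, p_{11} = 15675.
Summing n = 1..11 (11 terms) gives 43208.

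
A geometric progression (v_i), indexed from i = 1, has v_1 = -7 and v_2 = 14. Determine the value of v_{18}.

917504

Common ratio r = -2.
v_i = (-7)·(-2)^(i-1).
v_{18} = (-7)·(-2)^17 = 917504.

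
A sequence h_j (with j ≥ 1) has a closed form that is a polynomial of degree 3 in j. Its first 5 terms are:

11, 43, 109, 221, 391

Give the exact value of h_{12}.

4213

1st diffs: 32, 66, 112, 170.
2nd diffs: 34, 46, 58.
3rd diffs: 12, 12 (constant).
So h_j = 2j^3 + 5j^2 + 3j + 1.
Evaluating at j = 12 gives h_{12} = 4213.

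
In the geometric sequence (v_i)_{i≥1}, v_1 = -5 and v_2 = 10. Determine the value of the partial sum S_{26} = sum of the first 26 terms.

111848105

Common ratio r = -2.
v_i = (-5)·(-2)^(i-1).
S = (-5)·((-2)^26 - 1)/(-2 - 1) = (-5)·(67108864 - 1)/(-3) = 111848105.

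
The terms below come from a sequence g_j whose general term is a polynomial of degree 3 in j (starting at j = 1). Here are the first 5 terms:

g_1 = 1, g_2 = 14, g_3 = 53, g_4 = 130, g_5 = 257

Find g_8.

1st diffs: 13, 39, 77, 127.
2nd diffs: 26, 38, 50.
3rd diffs: 12, 12 (constant).
So g_j = 2j^3 + j^2 - 4j + 2.
Evaluating at j = 8 gives g_8 = 1058.

1058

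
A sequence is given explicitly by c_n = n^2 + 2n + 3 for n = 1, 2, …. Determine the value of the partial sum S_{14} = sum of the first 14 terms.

Over n = 1..14: Σn = 105, Σn² = 1015.
Total = (1)·1015 + (2)·105 + (3)·14 = 1267.

1267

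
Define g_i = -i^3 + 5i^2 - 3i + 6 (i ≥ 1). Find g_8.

-210

g_8 = -1·8^3 + 5·8^2 - 3·8 + 6 = -210.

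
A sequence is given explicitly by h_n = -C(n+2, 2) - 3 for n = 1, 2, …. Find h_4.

C(6, 2) = 15, so h_4 = -18.

-18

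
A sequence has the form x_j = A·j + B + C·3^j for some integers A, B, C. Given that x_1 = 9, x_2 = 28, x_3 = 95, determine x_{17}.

516560569

Write the equations: A + B + 3C = 9; 2A + B + 9C = 28; 3A + B + 27C = 95.
Subtracting the first from the second: A + 6C = 19.
Subtracting the second from the third: A + 18C = 67.
Solving: C = 4, A = -5, then B = 2.
Therefore x_{17} = -85 + 2 + 4·129140163 = 516560569.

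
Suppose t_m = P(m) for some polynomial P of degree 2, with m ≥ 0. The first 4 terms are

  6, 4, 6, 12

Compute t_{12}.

246

1st diffs: -2, 2, 6.
2nd diffs: 4, 4 (constant).
Newton forward-difference form: t_m = 6 + (-2)·C(m,1) + 4·C(m,2).
At m = 12: m = 12, so t_{12} = 6 - 24 + 264 = 246.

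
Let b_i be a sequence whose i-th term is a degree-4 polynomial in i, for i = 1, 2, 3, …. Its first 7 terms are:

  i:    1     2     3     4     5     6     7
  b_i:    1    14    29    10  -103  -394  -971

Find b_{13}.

-19511

1st diffs: 13, 15, -19, -113, -291, -577.
2nd diffs: 2, -34, -94, -178, -286.
3rd diffs: -36, -60, -84, -108.
4th diffs: -24, -24, -24 (constant).
Newton forward-difference form: b_i = 1 + 13·C(i-1,1) + 2·C(i-1,2) + (-36)·C(i-1,3) + (-24)·C(i-1,4).
At i = 13: i-1 = 12, so b_{13} = 1 + 156 + 132 - 7920 - 11880 = -19511.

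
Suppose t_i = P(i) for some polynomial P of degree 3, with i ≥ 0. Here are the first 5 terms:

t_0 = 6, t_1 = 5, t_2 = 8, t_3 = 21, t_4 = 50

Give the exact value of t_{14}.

1st diffs: -1, 3, 13, 29.
2nd diffs: 4, 10, 16.
3rd diffs: 6, 6 (constant).
Newton forward-difference form: t_i = 6 + (-1)·C(i,1) + 4·C(i,2) + 6·C(i,3).
At i = 14: i = 14, so t_{14} = 6 - 14 + 364 + 2184 = 2540.

2540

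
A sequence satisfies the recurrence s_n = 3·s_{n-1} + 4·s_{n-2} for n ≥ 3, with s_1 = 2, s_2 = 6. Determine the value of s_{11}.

1677722

s_3 = 26; s_4 = 102; s_5 = 410; s_6 = 1638; s_7 = 6554; s_8 = 26214; s_9 = 104858; s_{10} = 419430; s_{11} = 1677722.
(Characteristic roots are 4 and -1.)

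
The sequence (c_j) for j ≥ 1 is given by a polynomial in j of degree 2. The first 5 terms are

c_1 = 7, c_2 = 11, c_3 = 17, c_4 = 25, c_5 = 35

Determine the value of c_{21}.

1st diffs: 4, 6, 8, 10.
2nd diffs: 2, 2, 2 (constant).
So c_j = j^2 + j + 5.
Evaluating at j = 21 gives c_{21} = 467.

467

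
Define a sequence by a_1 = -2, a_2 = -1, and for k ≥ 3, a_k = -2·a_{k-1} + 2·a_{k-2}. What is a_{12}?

8480

Applying the relation repeatedly:
a_3 = -2; a_4 = 2; a_5 = -8; a_6 = 20; a_7 = -56; a_8 = 152; a_9 = -416; a_{10} = 1136; a_{11} = -3104; a_{12} = 8480.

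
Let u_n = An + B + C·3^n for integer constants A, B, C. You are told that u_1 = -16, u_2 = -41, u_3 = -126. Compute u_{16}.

The three given values yield: A + B + 3C = -16; 2A + B + 9C = -41; 3A + B + 27C = -126.
Subtracting the first from the second: A + 6C = -25.
Subtracting the second from the third: A + 18C = -85.
Solving: C = -5, A = 5, then B = -6.
Therefore u_{16} = 80 + (-6) + (-5)·43046721 = -215233531.

-215233531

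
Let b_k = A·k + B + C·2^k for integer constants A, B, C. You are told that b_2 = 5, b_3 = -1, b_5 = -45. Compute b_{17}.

Write the equations: 2A + B + 4C = 5; 3A + B + 8C = -1; 5A + B + 32C = -45.
Subtracting the first from the second: A + 4C = -6.
Subtracting the second from the third: 2A + 24C = -44.
Solving: C = -2, A = 2, then B = 9.
So b_k = 2·k + 9 + (-2)·2^k; at k=17 this is -262101.

-262101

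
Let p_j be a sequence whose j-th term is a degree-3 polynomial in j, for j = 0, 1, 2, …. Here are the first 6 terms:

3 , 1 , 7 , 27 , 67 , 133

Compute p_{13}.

2317

1st diffs: -2, 6, 20, 40, 66.
2nd diffs: 8, 14, 20, 26.
3rd diffs: 6, 6, 6 (constant).
Newton forward-difference form: p_j = 3 + (-2)·C(j,1) + 8·C(j,2) + 6·C(j,3).
At j = 13: j = 13, so p_{13} = 3 - 26 + 624 + 1716 = 2317.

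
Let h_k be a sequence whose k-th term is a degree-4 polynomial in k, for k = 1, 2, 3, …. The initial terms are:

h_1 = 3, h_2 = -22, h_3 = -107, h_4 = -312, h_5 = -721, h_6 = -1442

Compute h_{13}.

-29337

1st diffs: -25, -85, -205, -409, -721.
2nd diffs: -60, -120, -204, -312.
3rd diffs: -60, -84, -108.
4th diffs: -24, -24 (constant).
Newton forward-difference form: h_k = 3 + (-25)·C(k-1,1) + (-60)·C(k-1,2) + (-60)·C(k-1,3) + (-24)·C(k-1,4).
At k = 13: k-1 = 12, so h_{13} = 3 - 300 - 3960 - 13200 - 11880 = -29337.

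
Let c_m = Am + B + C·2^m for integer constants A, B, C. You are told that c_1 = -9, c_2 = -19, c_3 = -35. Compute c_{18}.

Plug in m = 1, 2, 3: A + B + 2C = -9; 2A + B + 4C = -19; 3A + B + 8C = -35.
Subtracting the first from the second: A + 2C = -10.
Subtracting the second from the third: A + 4C = -16.
Solving: C = -3, A = -4, then B = 1.
Therefore c_{18} = -72 + 1 + (-3)·262144 = -786503.

-786503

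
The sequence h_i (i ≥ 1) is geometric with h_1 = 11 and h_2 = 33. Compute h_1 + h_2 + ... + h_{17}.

Common ratio r = 3.
h_i = 11·3^(i-1).
S = 11·(3^17 - 1)/(3 - 1) = 11·(129140163 - 1)/(2) = 710270891.

710270891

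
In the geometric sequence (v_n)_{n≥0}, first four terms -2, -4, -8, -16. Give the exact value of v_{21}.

Common ratio r = 2.
v_n = (-2)·2^(n-0).
v_{21} = (-2)·2^21 = -4194304.

-4194304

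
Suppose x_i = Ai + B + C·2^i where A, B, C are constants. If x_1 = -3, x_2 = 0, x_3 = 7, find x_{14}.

At i = 1, 2, 3: A + B + 2C = -3; 2A + B + 4C = 0; 3A + B + 8C = 7.
Subtracting the first from the second: A + 2C = 3.
Subtracting the second from the third: A + 4C = 7.
Solving: C = 2, A = -1, then B = -6.
So x_i = -1·i + (-6) + 2·2^i; at i=14 this is 32748.

32748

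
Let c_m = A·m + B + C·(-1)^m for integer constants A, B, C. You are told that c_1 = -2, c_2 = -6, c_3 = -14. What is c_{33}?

Plug in m = 1, 2, 3: A + B - C = -2; 2A + B + C = -6; 3A + B - C = -14.
Subtracting the first from the second: A + 2C = -4.
Subtracting the second from the third: A - 2C = -8.
Solving: C = 1, A = -6, then B = 5.
So c_m = -6·m + 5 + 1·(-1)^m; at m=33 this is -194.

-194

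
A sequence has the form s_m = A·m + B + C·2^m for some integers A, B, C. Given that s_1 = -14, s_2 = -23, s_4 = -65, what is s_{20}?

At m = 1, 2, 4: A + B + 2C = -14; 2A + B + 4C = -23; 4A + B + 16C = -65.
Subtracting the first from the second: A + 2C = -9.
Subtracting the second from the third: 2A + 12C = -42.
Solving: C = -3, A = -3, then B = -5.
Hence s_{20} = -3·20 + (-5) + (-3)·1048576 = -3145793.

-3145793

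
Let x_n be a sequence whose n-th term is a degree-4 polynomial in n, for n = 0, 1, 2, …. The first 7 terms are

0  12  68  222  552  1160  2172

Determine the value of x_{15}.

1st diffs: 12, 56, 154, 330, 608, 1012.
2nd diffs: 44, 98, 176, 278, 404.
3rd diffs: 54, 78, 102, 126.
4th diffs: 24, 24, 24 (constant).
So x_n = n^4 + 3n^3 + 6n^2 + 2n.
Evaluating at n = 15 gives x_{15} = 62130.

62130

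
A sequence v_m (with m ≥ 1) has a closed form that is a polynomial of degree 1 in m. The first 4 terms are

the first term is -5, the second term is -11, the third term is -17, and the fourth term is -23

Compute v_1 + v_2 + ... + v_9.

1st diffs: -6, -6, -6 (constant).
So v_m = -6m + 1.
Continuing: …, -29, -35, -41, -47, …, v_9 = -53.
Summing m = 1..9 (9 terms) gives -261.

-261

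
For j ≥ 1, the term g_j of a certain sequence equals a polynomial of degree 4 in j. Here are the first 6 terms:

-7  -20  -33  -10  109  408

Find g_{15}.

1st diffs: -13, -13, 23, 119, 299.
2nd diffs: 0, 36, 96, 180.
3rd diffs: 36, 60, 84.
4th diffs: 24, 24 (constant).
Newton forward-difference form: g_j = -7 + (-13)·C(j-1,1) + 36·C(j-1,3) + 24·C(j-1,4).
At j = 15: j-1 = 14, so g_{15} = -7 - 182 + 13104 + 24024 = 36939.

36939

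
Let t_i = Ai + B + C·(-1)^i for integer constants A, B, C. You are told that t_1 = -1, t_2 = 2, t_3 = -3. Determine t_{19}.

Write the equations: A + B - C = -1; 2A + B + C = 2; 3A + B - C = -3.
Subtracting the first from the second: A + 2C = 3.
Subtracting the second from the third: A - 2C = -5.
Solving: C = 2, A = -1, then B = 2.
So t_i = -1·i + 2 + 2·(-1)^i; at i=19 this is -19.

-19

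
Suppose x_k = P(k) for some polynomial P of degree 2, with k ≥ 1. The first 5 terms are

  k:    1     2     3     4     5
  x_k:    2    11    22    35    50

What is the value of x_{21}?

1st diffs: 9, 11, 13, 15.
2nd diffs: 2, 2, 2 (constant).
Newton forward-difference form: x_k = 2 + 9·C(k-1,1) + 2·C(k-1,2).
At k = 21: k-1 = 20, so x_{21} = 2 + 180 + 380 = 562.

562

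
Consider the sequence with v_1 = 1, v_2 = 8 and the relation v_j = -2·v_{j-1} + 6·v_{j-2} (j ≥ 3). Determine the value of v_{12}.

1816640

Step forward from the initial values:
v_3 = -10  v_4 = 68  v_5 = -196  v_6 = 800  v_7 = -2776  v_8 = 10352  v_9 = -37360  v_{10} = 136832  v_{11} = -497824  v_{12} = 1816640.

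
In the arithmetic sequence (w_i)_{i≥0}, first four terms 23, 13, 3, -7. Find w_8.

-57

Common difference d = -10.
w_i = 23 + (i - 0)·(-10).
w_8 = 23 + 8·(-10) = -57.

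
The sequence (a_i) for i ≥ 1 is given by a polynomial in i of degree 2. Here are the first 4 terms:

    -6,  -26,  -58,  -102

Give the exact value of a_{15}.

1st diffs: -20, -32, -44.
2nd diffs: -12, -12 (constant).
Newton forward-difference form: a_i = -6 + (-20)·C(i-1,1) + (-12)·C(i-1,2).
At i = 15: i-1 = 14, so a_{15} = -6 - 280 - 1092 = -1378.

-1378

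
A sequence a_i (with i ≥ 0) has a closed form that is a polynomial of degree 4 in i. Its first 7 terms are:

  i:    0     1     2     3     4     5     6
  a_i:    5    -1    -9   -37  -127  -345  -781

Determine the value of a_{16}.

-54091

1st diffs: -6, -8, -28, -90, -218, -436.
2nd diffs: -2, -20, -62, -128, -218.
3rd diffs: -18, -42, -66, -90.
4th diffs: -24, -24, -24 (constant).
Newton forward-difference form: a_i = 5 + (-6)·C(i,1) + (-2)·C(i,2) + (-18)·C(i,3) + (-24)·C(i,4).
At i = 16: i = 16, so a_{16} = 5 - 96 - 240 - 10080 - 43680 = -54091.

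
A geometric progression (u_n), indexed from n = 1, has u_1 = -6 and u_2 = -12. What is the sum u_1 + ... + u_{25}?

Common ratio r = 2.
u_n = (-6)·2^(n-1).
S = (-6)·(2^25 - 1)/(2 - 1) = (-6)·(33554432 - 1)/(1) = -201326586.

-201326586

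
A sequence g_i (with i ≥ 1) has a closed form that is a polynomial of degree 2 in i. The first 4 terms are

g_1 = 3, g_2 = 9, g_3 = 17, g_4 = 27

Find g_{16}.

1st diffs: 6, 8, 10.
2nd diffs: 2, 2 (constant).
Newton forward-difference form: g_i = 3 + 6·C(i-1,1) + 2·C(i-1,2).
At i = 16: i-1 = 15, so g_{16} = 3 + 90 + 210 = 303.

303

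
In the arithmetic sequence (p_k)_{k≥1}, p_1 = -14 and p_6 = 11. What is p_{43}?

Common difference d = (11 - (-14)) / (6 - 1) = 5.
p_k = -14 + (k - 1)·5.
p_{43} = -14 + 42·5 = 196.

196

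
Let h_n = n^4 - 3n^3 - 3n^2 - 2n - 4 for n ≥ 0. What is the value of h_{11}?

h_{11} = 1·11^4 - 3·11^3 - 3·11^2 - 2·11 - 4 = 10259.

10259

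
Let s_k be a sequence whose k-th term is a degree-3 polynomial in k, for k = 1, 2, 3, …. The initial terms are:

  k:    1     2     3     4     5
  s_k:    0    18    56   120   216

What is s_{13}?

1st diffs: 18, 38, 64, 96.
2nd diffs: 20, 26, 32.
3rd diffs: 6, 6 (constant).
So s_k = k^3 + 4k^2 - k - 4.
Evaluating at k = 13 gives s_{13} = 2856.

2856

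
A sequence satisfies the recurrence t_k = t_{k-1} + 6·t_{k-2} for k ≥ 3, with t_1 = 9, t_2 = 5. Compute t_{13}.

t_3 = 59; t_4 = 89; t_5 = 443; …; t_{10} = 88289; t_{11} = 276131; t_{12} = 805865; t_{13} = 2462651.
(Characteristic roots are 3 and -2.)

2462651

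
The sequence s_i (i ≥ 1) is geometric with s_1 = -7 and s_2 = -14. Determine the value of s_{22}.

Common ratio r = 2.
s_i = (-7)·2^(i-1).
s_{22} = (-7)·2^21 = -14680064.

-14680064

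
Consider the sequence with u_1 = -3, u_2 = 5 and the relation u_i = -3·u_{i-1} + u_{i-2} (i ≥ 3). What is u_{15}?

u_3 = -18, u_4 = 59, u_5 = -195, …, u_{12} = 835916, u_{13} = -2760843, u_{14} = 9118445, u_{15} = -30116178.

-30116178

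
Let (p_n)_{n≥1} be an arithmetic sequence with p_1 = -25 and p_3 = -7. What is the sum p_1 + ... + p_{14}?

Common difference d = (-7 - (-25)) / (3 - 1) = 9.
p_n = -25 + (n - 1)·9.
p_{14} = 92; S = 14·(-25 + 92)/2 = 469.

469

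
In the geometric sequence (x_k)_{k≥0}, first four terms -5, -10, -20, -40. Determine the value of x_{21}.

-10485760

Common ratio r = 2.
x_k = (-5)·2^(k-0).
x_{21} = (-5)·2^21 = -10485760.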